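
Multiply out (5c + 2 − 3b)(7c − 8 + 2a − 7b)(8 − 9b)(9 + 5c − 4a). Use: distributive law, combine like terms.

(5c + 2 − 3b)(7c − 8 + 2a − 7b)(8 − 9b)(9 + 5c − 4a)
= (35c^2 − 40c + 10ac − 35bc + 14c − 16 + 4a − 14b − 21bc + 24b − 6ab + 21b^2)(8 − 9b)(9 + 5c − 4a)    [distributive law]
= (35c^2 − 26c + 10ac − 56bc − 16 + 4a + 10b − 6ab + 21b^2)(8 − 9b)(9 + 5c − 4a)    [combine like terms]
= (280c^2 − 315bc^2 − 208c + 234bc + 80ac − 90abc − 448bc + 504b^2c − 128 + 144b + 32a − 36ab + 80b − 90b^2 − 48ab + 54ab^2 + 168b^2 − 189b^3)(9 + 5c − 4a)    [distributive law]
= (280c^2 − 315bc^2 − 208c − 214bc + 80ac − 90abc + 504b^2c − 128 + 224b + 32a − 84ab + 78b^2 + 54ab^2 − 189b^3)(9 + 5c − 4a)    [combine like terms]
= 2520c^2 + 1400c^3 − 1120ac^2 − 2835bc^2 − 1575bc^3 + 1260abc^2 − 1872c − 1040c^2 + 832ac − 1926bc − 1070bc^2 + 856abc + 720ac + 400ac^2 − 320a^2c − 810abc − 450abc^2 + 360a^2bc + 4536b^2c + 2520b^2c^2 − 2016ab^2c − 1152 − 640c + 512a + 2016b + 1120bc − 896ab + 288a + 160ac − 128a^2 − 756ab − 420abc + 336a^2b + 702b^2 + 390b^2c − 312ab^2 + 486ab^2 + 270ab^2c − 216a^2b^2 − 1701b^3 − 945b^3c + 756ab^3    [distributive law]
= 1480c^2 + 1400c^3 − 720ac^2 − 3905bc^2 − 1575bc^3 + 810abc^2 − 2512c + 1712ac − 806bc − 374abc − 320a^2c + 360a^2bc + 4926b^2c + 2520b^2c^2 − 1746ab^2c − 1152 + 800a + 2016b − 1652ab − 128a^2 + 336a^2b + 702b^2 + 174ab^2 − 216a^2b^2 − 1701b^3 − 945b^3c + 756ab^3    [combine like terms]

1480c^2 + 1400c^3 − 720ac^2 − 3905bc^2 − 1575bc^3 + 810abc^2 − 2512c + 1712ac − 806bc − 374abc − 320a^2c + 360a^2bc + 4926b^2c + 2520b^2c^2 − 1746ab^2c − 1152 + 800a + 2016b − 1652ab − 128a^2 + 336a^2b + 702b^2 + 174ab^2 − 216a^2b^2 − 1701b^3 − 945b^3c + 756ab^3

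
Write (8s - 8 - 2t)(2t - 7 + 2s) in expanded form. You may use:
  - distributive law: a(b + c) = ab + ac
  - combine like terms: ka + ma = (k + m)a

12st - 72s + 16s^2 - 2t + 56 - 4t^2

(8s - 8 - 2t)(2t - 7 + 2s)
= 16st - 56s + 16s^2 - 16t + 56 - 16s - 4t^2 + 14t - 4st    [distributive law]
= 12st - 72s + 16s^2 - 2t + 56 - 4t^2    [combine like terms]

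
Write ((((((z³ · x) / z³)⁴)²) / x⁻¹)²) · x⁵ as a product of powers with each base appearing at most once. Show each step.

((((((z³ · x) / z³)⁴)²) / x⁻¹)²) · x⁵
= ((((((z³ · x) / z³)⁴)²)²) / ((x⁻¹)²)) · x⁵    [power of a quotient]
= (((((z³ · x) / z³)⁴)⁴) / ((x⁻¹)²)) · x⁵    [power of a power]
= ((((z³ · x) / z³)¹⁶) / ((x⁻¹)²)) · x⁵    [power of a power]
= ((((z³ · x)¹⁶) / ((z³)¹⁶)) / ((x⁻¹)²)) · x⁵    [power of a quotient]
= (((((z³)¹⁶) · (x¹⁶)) / ((z³)¹⁶)) / ((x⁻¹)²)) · x⁵    [power of a product]
= (((z⁴⁸ · (x¹⁶)) / ((z³)¹⁶)) / ((x⁻¹)²)) · x⁵    [power of a power]
= (((z⁴⁸ · x¹⁶) / z⁴⁸) / ((x⁻¹)²)) · x⁵    [power of a power]
= (((z⁴⁸ · x¹⁶) / z⁴⁸) / x⁻²) · x⁵    [power of a power]
= x²³    [quotient of powers; product of powers]

x²³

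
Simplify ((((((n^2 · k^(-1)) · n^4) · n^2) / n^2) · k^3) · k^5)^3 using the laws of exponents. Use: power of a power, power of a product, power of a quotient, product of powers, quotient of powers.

k^21n^18

((((((n^2 · k^(-1)) · n^4) · n^2) / n^2) · k^3) · k^5)^3
= ((((((n^2 · k^(-1)) · n^4) · n^2) / n^2) · k^3)^3) · ((k^5)^3)    [power of a product]
= ((((((n^2 · k^(-1)) · n^4) · n^2) / n^2)^3) · ((k^3)^3)) · ((k^5)^3)    [power of a product]
= ((((((n^2 · k^(-1)) · n^4) · n^2)^3) / ((n^2)^3)) · ((k^3)^3)) · ((k^5)^3)    [power of a quotient]
= ((((((n^2 · k^(-1)) · n^4)^3) · ((n^2)^3)) / ((n^2)^3)) · ((k^3)^3)) · ((k^5)^3)    [power of a product]
= ((((((n^2 · k^(-1))^3) · ((n^4)^3)) · ((n^2)^3)) / ((n^2)^3)) · ((k^3)^3)) · ((k^5)^3)    [power of a product]
= (((((((n^2)^3) · ((k^(-1))^3)) · ((n^4)^3)) · ((n^2)^3)) / ((n^2)^3)) · ((k^3)^3)) · ((k^5)^3)    [power of a product]
= (((((n^6 · ((k^(-1))^3)) · ((n^4)^3)) · ((n^2)^3)) / ((n^2)^3)) · ((k^3)^3)) · ((k^5)^3)    [power of a power]
= (((((n^6 · k^(-3)) · ((n^4)^3)) · ((n^2)^3)) / ((n^2)^3)) · ((k^3)^3)) · ((k^5)^3)    [power of a power]
= (((((n^6 · k^(-3)) · n^12) · ((n^2)^3)) / ((n^2)^3)) · ((k^3)^3)) · ((k^5)^3)    [power of a power]
= (((((n^6 · k^(-3)) · n^12) · n^6) / ((n^2)^3)) · ((k^3)^3)) · ((k^5)^3)    [power of a power]
= (((((n^6 · k^(-3)) · n^12) · n^6) / n^6) · ((k^3)^3)) · ((k^5)^3)    [power of a power]
= (((((n^6 · k^(-3)) · n^12) · n^6) / n^6) · k^9) · ((k^5)^3)    [power of a power]
= (((((n^6 · k^(-3)) · n^12) · n^6) / n^6) · k^9) · k^15    [power of a power]
= k^21n^18    [quotient of powers; product of powers]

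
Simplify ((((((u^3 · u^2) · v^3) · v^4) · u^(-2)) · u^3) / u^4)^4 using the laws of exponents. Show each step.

u^8·v^28

((((((u^3 · u^2) · v^3) · v^4) · u^(-2)) · u^3) / u^4)^4
= ((((((u^3 · u^2) · v^3) · v^4) · u^(-2)) · u^3)^4) / ((u^4)^4)    [power of a quotient]
= ((((((u^3 · u^2) · v^3) · v^4) · u^(-2))^4) · ((u^3)^4)) / ((u^4)^4)    [power of a product]
= ((((((u^3 · u^2) · v^3) · v^4)^4) · ((u^(-2))^4)) · ((u^3)^4)) / ((u^4)^4)    [power of a product]
= ((((((u^3 · u^2) · v^3)^4) · ((v^4)^4)) · ((u^(-2))^4)) · ((u^3)^4)) / ((u^4)^4)    [power of a product]
= ((((((u^3 · u^2)^4) · ((v^3)^4)) · ((v^4)^4)) · ((u^(-2))^4)) · ((u^3)^4)) / ((u^4)^4)    [power of a product]
= (((((((u^3)^4) · ((u^2)^4)) · ((v^3)^4)) · ((v^4)^4)) · ((u^(-2))^4)) · ((u^3)^4)) / ((u^4)^4)    [power of a product]
= (((((u^12 · ((u^2)^4)) · ((v^3)^4)) · ((v^4)^4)) · ((u^(-2))^4)) · ((u^3)^4)) / ((u^4)^4)    [power of a power]
= (((((u^12 · u^8) · ((v^3)^4)) · ((v^4)^4)) · ((u^(-2))^4)) · ((u^3)^4)) / ((u^4)^4)    [power of a power]
= ((((u^20 · ((v^3)^4)) · ((v^4)^4)) · ((u^(-2))^4)) · ((u^3)^4)) / ((u^4)^4)    [product of powers]
= ((((u^20 · v^12) · ((v^4)^4)) · ((u^(-2))^4)) · ((u^3)^4)) / ((u^4)^4)    [power of a power]
= ((((u^20 · v^12) · v^16) · ((u^(-2))^4)) · ((u^3)^4)) / ((u^4)^4)    [power of a power]
= ((((u^20 · v^12) · v^16) · u^(-8)) · ((u^3)^4)) / ((u^4)^4)    [power of a power]
= ((((u^20 · v^12) · v^16) · u^(-8)) · u^12) / ((u^4)^4)    [power of a power]
= ((((u^20 · v^12) · v^16) · u^(-8)) · u^12) / u^16    [power of a power]
= u^8·v^28    [quotient of powers; product of powers]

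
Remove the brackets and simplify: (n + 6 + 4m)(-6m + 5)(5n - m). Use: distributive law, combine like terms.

-30mn^2 - 114m^2n + 25n^2 - 85mn + 16m^2 + 150n - 30m + 24m^3

(n + 6 + 4m)(-6m + 5)(5n - m)
= (-6mn + 5n - 36m + 30 - 24m^2 + 20m)(5n - m)    [distributive law]
= (-6mn + 5n - 16m + 30 - 24m^2)(5n - m)    [combine like terms]
= -30mn^2 + 6m^2n + 25n^2 - 5mn - 80mn + 16m^2 + 150n - 30m - 120m^2n + 24m^3    [distributive law]
= -30mn^2 - 114m^2n + 25n^2 - 85mn + 16m^2 + 150n - 30m + 24m^3    [combine like terms]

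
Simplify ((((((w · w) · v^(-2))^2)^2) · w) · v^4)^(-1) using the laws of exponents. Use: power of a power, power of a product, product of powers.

((((((w · w) · v^(-2))^2)^2) · w) · v^4)^(-1)
= ((((((w · w) · v^(-2))^2)^2) · w)^(-1)) · ((v^4)^(-1))    [power of a product]
= ((((((w · w) · v^(-2))^2)^2)^(-1)) · (w^(-1))) · ((v^4)^(-1))    [power of a product]
= (((((w · w) · v^(-2))^2)^(-2)) · (w^(-1))) · ((v^4)^(-1))    [power of a power]
= ((((w · w) · v^(-2))^(-4)) · (w^(-1))) · ((v^4)^(-1))    [power of a power]
= ((((w · w)^(-4)) · ((v^(-2))^(-4))) · (w^(-1))) · ((v^4)^(-1))    [power of a product]
= ((((w^(-4)) · (w^(-4))) · ((v^(-2))^(-4))) · (w^(-1))) · ((v^4)^(-1))    [power of a product]
= ((w^(-8) · ((v^(-2))^(-4))) · (w^(-1))) · ((v^4)^(-1))    [product of powers]
= ((w^(-8) · v^8) · (w^(-1))) · ((v^4)^(-1))    [power of a power]
= ((w^(-8) · v^8) · w^(-1)) · v^(-4)    [power of a power]
= v^4w^(-9)    [product of powers]

v^4w^(-9)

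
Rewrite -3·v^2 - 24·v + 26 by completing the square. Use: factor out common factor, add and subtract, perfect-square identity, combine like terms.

-3·v^2 - 24·v + 26
= -3(v^2 + 8·v) + 26    [factor out -3 from the v-terms]
= -3(v^2 + 8·v + 16 - 16) + 26    [add and subtract 16 inside the bracket]
= -3(v + 4)^2 + 48 + 26    [perfect-square identity]
= -3(v + 4)^2 + 74    [combine constants]

-3(v + 4)^2 + 74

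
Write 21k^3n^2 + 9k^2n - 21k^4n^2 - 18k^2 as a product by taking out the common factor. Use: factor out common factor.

21k^3n^2 + 9k^2n - 21k^4n^2 - 18k^2
= 3(7k^3n^2 + 3k^2n - 7k^4n^2 - 6k^2)    [factor out 3]
= 3k^2(7kn^2 + 3n - 7k^2n^2 - 6)    [factor out k^2]

3k^2(7kn^2 + 3n - 7k^2n^2 - 6)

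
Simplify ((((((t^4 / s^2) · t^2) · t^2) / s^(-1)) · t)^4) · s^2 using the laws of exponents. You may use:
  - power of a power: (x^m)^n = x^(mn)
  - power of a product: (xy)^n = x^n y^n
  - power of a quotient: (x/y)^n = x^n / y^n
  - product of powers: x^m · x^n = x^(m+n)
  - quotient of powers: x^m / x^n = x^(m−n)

s^(-2)·t^36

((((((t^4 / s^2) · t^2) · t^2) / s^(-1)) · t)^4) · s^2
= ((((((t^4 / s^2) · t^2) · t^2) / s^(-1))^4) · (t^4)) · s^2    [power of a product]
= ((((((t^4 / s^2) · t^2) · t^2)^4) / ((s^(-1))^4)) · (t^4)) · s^2    [power of a quotient]
= ((((((t^4 / s^2) · t^2)^4) · ((t^2)^4)) / ((s^(-1))^4)) · (t^4)) · s^2    [power of a product]
= ((((((t^4 / s^2)^4) · ((t^2)^4)) · ((t^2)^4)) / ((s^(-1))^4)) · (t^4)) · s^2    [power of a product]
= (((((((t^4)^4) / ((s^2)^4)) · ((t^2)^4)) · ((t^2)^4)) / ((s^(-1))^4)) · (t^4)) · s^2    [power of a quotient]
= (((((t^16 / ((s^2)^4)) · ((t^2)^4)) · ((t^2)^4)) / ((s^(-1))^4)) · (t^4)) · s^2    [power of a power]
= (((((t^16 / s^8) · ((t^2)^4)) · ((t^2)^4)) / ((s^(-1))^4)) · (t^4)) · s^2    [power of a power]
= (((((t^16 / s^8) · t^8) · ((t^2)^4)) / ((s^(-1))^4)) · (t^4)) · s^2    [power of a power]
= (((((t^16 / s^8) · t^8) · t^8) / ((s^(-1))^4)) · (t^4)) · s^2    [power of a power]
= (((((t^16 / s^8) · t^8) · t^8) / s^(-4)) · (t^4)) · s^2    [power of a power]
= s^(-2)·t^36    [quotient of powers; product of powers]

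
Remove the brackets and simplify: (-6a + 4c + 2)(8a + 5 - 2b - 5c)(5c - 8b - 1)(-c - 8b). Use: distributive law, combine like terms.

(-6a + 4c + 2)(8a + 5 - 2b - 5c)(5c - 8b - 1)(-c - 8b)
= (-48a² - 30a + 12ab + 30ac + 32ac + 20c - 8bc - 20c² + 16a + 10 - 4b - 10c)(5c - 8b - 1)(-c - 8b)    [distributive law]
= (-48a² - 14a + 12ab + 62ac + 10c - 8bc - 20c² + 10 - 4b)(5c - 8b - 1)(-c - 8b)    [combine like terms]
= (-240a²c + 384a²b + 48a² - 70ac + 112ab + 14a + 60abc - 96ab² - 12ab + 310ac² - 496abc - 62ac + 50c² - 80bc - 10c - 40bc² + 64b²c + 8bc - 100c³ + 160bc² + 20c² + 50c - 80b - 10 - 20bc + 32b² + 4b)(-c - 8b)    [distributive law]
= (-240a²c + 384a²b + 48a² - 132ac + 100ab + 14a - 436abc - 96ab² + 310ac² + 70c² - 92bc + 40c + 120bc² + 64b²c - 100c³ - 76b - 10 + 32b²)(-c - 8b)    [combine like terms]
= 240a²c² + 1920a²bc - 384a²bc - 3072a²b² - 48a²c - 384a²b + 132ac² + 1056abc - 100abc - 800ab² - 14ac - 112ab + 436abc² + 3488ab²c + 96ab²c + 768ab³ - 310ac³ - 2480abc² - 70c³ - 560bc² + 92bc² + 736b²c - 40c² - 320bc - 120bc³ - 960b²c² - 64b²c² - 512b³c + 100c⁴ + 800bc³ + 76bc + 608b² + 10c + 80b - 32b²c - 256b³    [distributive law]
= 240a²c² + 1536a²bc - 3072a²b² - 48a²c - 384a²b + 132ac² + 956abc - 800ab² - 14ac - 112ab - 2044abc² + 3584ab²c + 768ab³ - 310ac³ - 70c³ - 468bc² + 704b²c - 40c² - 244bc + 680bc³ - 1024b²c² - 512b³c + 100c⁴ + 608b² + 10c + 80b - 256b³    [combine like terms]

240a²c² + 1536a²bc - 3072a²b² - 48a²c - 384a²b + 132ac² + 956abc - 800ab² - 14ac - 112ab - 2044abc² + 3584ab²c + 768ab³ - 310ac³ - 70c³ - 468bc² + 704b²c - 40c² - 244bc + 680bc³ - 1024b²c² - 512b³c + 100c⁴ + 608b² + 10c + 80b - 256b³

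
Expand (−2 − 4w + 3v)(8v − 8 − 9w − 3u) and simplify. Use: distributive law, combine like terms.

(−2 − 4w + 3v)(8v − 8 − 9w − 3u)
= −16v + 16 + 18w + 6u − 32vw + 32w + 36w^2 + 12uw + 24v^2 − 24v − 27vw − 9uv    [distributive law]
= −40v + 16 + 50w + 6u − 59vw + 36w^2 + 12uw + 24v^2 − 9uv    [combine like terms]

−40v + 16 + 50w + 6u − 59vw + 36w^2 + 12uw + 24v^2 − 9uv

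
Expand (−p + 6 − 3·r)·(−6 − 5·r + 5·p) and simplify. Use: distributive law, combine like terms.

36·p − 10·p·r − 5·p^2 − 36 − 12·r + 15·r^2

(−p + 6 − 3·r)·(−6 − 5·r + 5·p)
= 6·p + 5·p·r − 5·p^2 − 36 − 30·r + 30·p + 18·r + 15·r^2 − 15·p·r    [distributive law]
= 36·p − 10·p·r − 5·p^2 − 36 − 12·r + 15·r^2    [combine like terms]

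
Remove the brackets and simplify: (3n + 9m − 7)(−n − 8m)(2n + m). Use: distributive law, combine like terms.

−6n^3 − 69mn^2 − 177m^2n − 72m^3 + 14n^2 + 119mn + 56m^2

(3n + 9m − 7)(−n − 8m)(2n + m)
= (−3n^2 − 24mn − 9mn − 72m^2 + 7n + 56m)(2n + m)    [distributive law]
= (−3n^2 − 33mn − 72m^2 + 7n + 56m)(2n + m)    [combine like terms]
= −6n^3 − 3mn^2 − 66mn^2 − 33m^2n − 144m^2n − 72m^3 + 14n^2 + 7mn + 112mn + 56m^2    [distributive law]
= −6n^3 − 69mn^2 − 177m^2n − 72m^3 + 14n^2 + 119mn + 56m^2    [combine like terms]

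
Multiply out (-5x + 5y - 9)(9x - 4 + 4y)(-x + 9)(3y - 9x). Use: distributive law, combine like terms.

(-5x + 5y - 9)(9x - 4 + 4y)(-x + 9)(3y - 9x)
= (-45x^2 + 20x - 20xy + 45xy - 20y + 20y^2 - 81x + 36 - 36y)(-x + 9)(3y - 9x)    [distributive law]
= (-45x^2 - 61x + 25xy - 56y + 20y^2 + 36)(-x + 9)(3y - 9x)    [combine like terms]
= (45x^3 - 405x^2 + 61x^2 - 549x - 25x^2y + 225xy + 56xy - 504y - 20xy^2 + 180y^2 - 36x + 324)(3y - 9x)    [distributive law]
= (45x^3 - 344x^2 - 585x - 25x^2y + 281xy - 504y - 20xy^2 + 180y^2 + 324)(3y - 9x)    [combine like terms]
= 135x^3y - 405x^4 - 1032x^2y + 3096x^3 - 1755xy + 5265x^2 - 75x^2y^2 + 225x^3y + 843xy^2 - 2529x^2y - 1512y^2 + 4536xy - 60xy^3 + 180x^2y^2 + 540y^3 - 1620xy^2 + 972y - 2916x    [distributive law]
= 360x^3y - 405x^4 - 3561x^2y + 3096x^3 + 2781xy + 5265x^2 + 105x^2y^2 - 777xy^2 - 1512y^2 - 60xy^3 + 540y^3 + 972y - 2916x    [combine like terms]

360x^3y - 405x^4 - 3561x^2y + 3096x^3 + 2781xy + 5265x^2 + 105x^2y^2 - 777xy^2 - 1512y^2 - 60xy^3 + 540y^3 + 972y - 2916x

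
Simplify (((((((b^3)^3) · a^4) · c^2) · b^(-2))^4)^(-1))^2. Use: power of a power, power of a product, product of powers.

a^(-32)·b^(-56)·c^(-16)

(((((((b^3)^3) · a^4) · c^2) · b^(-2))^4)^(-1))^2
= ((((((b^3)^3) · a^4) · c^2) · b^(-2))^4)^(-2)    [power of a power]
= (((((b^3)^3) · a^4) · c^2) · b^(-2))^(-8)    [power of a power]
= (((((b^3)^3) · a^4) · c^2)^(-8)) · ((b^(-2))^(-8))    [power of a product]
= (((((b^3)^3) · a^4)^(-8)) · ((c^2)^(-8))) · ((b^(-2))^(-8))    [power of a product]
= (((((b^3)^3)^(-8)) · ((a^4)^(-8))) · ((c^2)^(-8))) · ((b^(-2))^(-8))    [power of a product]
= ((((b^3)^(-24)) · ((a^4)^(-8))) · ((c^2)^(-8))) · ((b^(-2))^(-8))    [power of a power]
= ((b^(-72) · ((a^4)^(-8))) · ((c^2)^(-8))) · ((b^(-2))^(-8))    [power of a power]
= ((b^(-72) · a^(-32)) · ((c^2)^(-8))) · ((b^(-2))^(-8))    [power of a power]
= ((b^(-72) · a^(-32)) · c^(-16)) · ((b^(-2))^(-8))    [power of a power]
= ((b^(-72) · a^(-32)) · c^(-16)) · b^16    [power of a power]
= a^(-32)·b^(-56)·c^(-16)    [product of powers]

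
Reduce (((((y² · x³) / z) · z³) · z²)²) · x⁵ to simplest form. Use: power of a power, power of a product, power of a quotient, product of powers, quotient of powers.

x¹¹y⁴z⁸

(((((y² · x³) / z) · z³) · z²)²) · x⁵
= (((((y² · x³) / z) · z³)²) · ((z²)²)) · x⁵    [power of a product]
= (((((y² · x³) / z)²) · ((z³)²)) · ((z²)²)) · x⁵    [power of a product]
= (((((y² · x³)²) / (z²)) · ((z³)²)) · ((z²)²)) · x⁵    [power of a quotient]
= ((((((y²)²) · ((x³)²)) / (z²)) · ((z³)²)) · ((z²)²)) · x⁵    [power of a product]
= ((((y⁴ · ((x³)²)) / (z²)) · ((z³)²)) · ((z²)²)) · x⁵    [power of a power]
= ((((y⁴ · x⁶) / (z²)) · ((z³)²)) · ((z²)²)) · x⁵    [power of a power]
= ((((y⁴ · x⁶) / z²) · z⁶) · ((z²)²)) · x⁵    [power of a power]
= ((((y⁴ · x⁶) / z²) · z⁶) · z⁴) · x⁵    [power of a power]
= x¹¹y⁴z⁸    [quotient of powers; product of powers]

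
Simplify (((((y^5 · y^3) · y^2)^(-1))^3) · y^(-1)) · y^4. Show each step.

y^(-27)

(((((y^5 · y^3) · y^2)^(-1))^3) · y^(-1)) · y^4
= ((((y^5 · y^3) · y^2)^(-3)) · y^(-1)) · y^4    [power of a power]
= ((((y^5 · y^3)^(-3)) · ((y^2)^(-3))) · y^(-1)) · y^4    [power of a product]
= (((((y^5)^(-3)) · ((y^3)^(-3))) · ((y^2)^(-3))) · y^(-1)) · y^4    [power of a product]
= (((y^(-15) · ((y^3)^(-3))) · ((y^2)^(-3))) · y^(-1)) · y^4    [power of a power]
= (((y^(-15) · y^(-9)) · ((y^2)^(-3))) · y^(-1)) · y^4    [power of a power]
= ((y^(-24) · ((y^2)^(-3))) · y^(-1)) · y^4    [product of powers]
= ((y^(-24) · y^(-6)) · y^(-1)) · y^4    [power of a power]
= (y^(-30) · y^(-1)) · y^4    [product of powers]
= y^(-31) · y^4    [product of powers]
= y^(-27)    [product of powers]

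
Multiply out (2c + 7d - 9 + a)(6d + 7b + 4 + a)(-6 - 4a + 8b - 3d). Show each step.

-96cd - 54acd + 54bcd - 36cd^2 - 20bc - 40abc + 112b^2c - 48c - 44ac - 8a^2c - 174d^2 - 207ad^2 + 189bd^2 - 126d^3 - 313bd - 113abd + 392b^2d + 264d + 41ad - 55a^2d + 90b + 170ab - 504b^2 + 216 + 174a + 14a^2 - 20a^2b + 56ab^2 - 4a^3

(2c + 7d - 9 + a)(6d + 7b + 4 + a)(-6 - 4a + 8b - 3d)
= (12cd + 14bc + 8c + 2ac + 42d^2 + 49bd + 28d + 7ad - 54d - 63b - 36 - 9a + 6ad + 7ab + 4a + a^2)(-6 - 4a + 8b - 3d)    [distributive law]
= (12cd + 14bc + 8c + 2ac + 42d^2 + 49bd - 26d + 13ad - 63b - 36 - 5a + 7ab + a^2)(-6 - 4a + 8b - 3d)    [combine like terms]
= -72cd - 48acd + 96bcd - 36cd^2 - 84bc - 56abc + 112b^2c - 42bcd - 48c - 32ac + 64bc - 24cd - 12ac - 8a^2c + 16abc - 6acd - 252d^2 - 168ad^2 + 336bd^2 - 126d^3 - 294bd - 196abd + 392b^2d - 147bd^2 + 156d + 104ad - 208bd + 78d^2 - 78ad - 52a^2d + 104abd - 39ad^2 + 378b + 252ab - 504b^2 + 189bd + 216 + 144a - 288b + 108d + 30a + 20a^2 - 40ab + 15ad - 42ab - 28a^2b + 56ab^2 - 21abd - 6a^2 - 4a^3 + 8a^2b - 3a^2d    [distributive law]
= -96cd - 54acd + 54bcd - 36cd^2 - 20bc - 40abc + 112b^2c - 48c - 44ac - 8a^2c - 174d^2 - 207ad^2 + 189bd^2 - 126d^3 - 313bd - 113abd + 392b^2d + 264d + 41ad - 55a^2d + 90b + 170ab - 504b^2 + 216 + 174a + 14a^2 - 20a^2b + 56ab^2 - 4a^3    [combine like terms]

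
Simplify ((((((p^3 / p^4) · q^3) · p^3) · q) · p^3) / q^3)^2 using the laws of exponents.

((((((p^3 / p^4) · q^3) · p^3) · q) · p^3) / q^3)^2
= ((((((p^3 / p^4) · q^3) · p^3) · q) · p^3)^2) / ((q^3)^2)    [power of a quotient]
= ((((((p^3 / p^4) · q^3) · p^3) · q)^2) · ((p^3)^2)) / ((q^3)^2)    [power of a product]
= ((((((p^3 / p^4) · q^3) · p^3)^2) · (q^2)) · ((p^3)^2)) / ((q^3)^2)    [power of a product]
= ((((((p^3 / p^4) · q^3)^2) · ((p^3)^2)) · (q^2)) · ((p^3)^2)) / ((q^3)^2)    [power of a product]
= ((((((p^3 / p^4)^2) · ((q^3)^2)) · ((p^3)^2)) · (q^2)) · ((p^3)^2)) / ((q^3)^2)    [power of a product]
= (((((((p^3)^2) / ((p^4)^2)) · ((q^3)^2)) · ((p^3)^2)) · (q^2)) · ((p^3)^2)) / ((q^3)^2)    [power of a quotient]
= (((((p^6 / ((p^4)^2)) · ((q^3)^2)) · ((p^3)^2)) · (q^2)) · ((p^3)^2)) / ((q^3)^2)    [power of a power]
= (((((p^6 / p^8) · ((q^3)^2)) · ((p^3)^2)) · (q^2)) · ((p^3)^2)) / ((q^3)^2)    [power of a power]
= ((((p^(-2) · ((q^3)^2)) · ((p^3)^2)) · (q^2)) · ((p^3)^2)) / ((q^3)^2)    [quotient of powers]
= ((((p^(-2) · q^6) · ((p^3)^2)) · (q^2)) · ((p^3)^2)) / ((q^3)^2)    [power of a power]
= ((((p^(-2) · q^6) · p^6) · (q^2)) · ((p^3)^2)) / ((q^3)^2)    [power of a power]
= ((((p^(-2) · q^6) · p^6) · q^2) · p^6) / ((q^3)^2)    [power of a power]
= ((((p^(-2) · q^6) · p^6) · q^2) · p^6) / q^6    [power of a power]
= p^10q^2    [quotient of powers; product of powers]

p^10q^2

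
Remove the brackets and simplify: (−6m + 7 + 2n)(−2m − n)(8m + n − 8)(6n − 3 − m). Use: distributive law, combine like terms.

548m³n − 80m³ − 96m⁴ + 182m²n² − 1246m²n + 512m² − 82mn³ − 483mn² + 874mn − 336m + 60n³ + 309n² − 168n − 12n⁴

(−6m + 7 + 2n)(−2m − n)(8m + n − 8)(6n − 3 − m)
= (12m² + 6mn − 14m − 7n − 4mn − 2n²)(8m + n − 8)(6n − 3 − m)    [distributive law]
= (12m² + 2mn − 14m − 7n − 2n²)(8m + n − 8)(6n − 3 − m)    [combine like terms]
= (96m³ + 12m²n − 96m² + 16m²n + 2mn² − 16mn − 112m² − 14mn + 112m − 56mn − 7n² + 56n − 16mn² − 2n³ + 16n²)(6n − 3 − m)    [distributive law]
= (96m³ + 28m²n − 208m² − 14mn² − 86mn + 112m + 9n² + 56n − 2n³)(6n − 3 − m)    [combine like terms]
= 576m³n − 288m³ − 96m⁴ + 168m²n² − 84m²n − 28m³n − 1248m²n + 624m² + 208m³ − 84mn³ + 42mn² + 14m²n² − 516mn² + 258mn + 86m²n + 672mn − 336m − 112m² + 54n³ − 27n² − 9mn² + 336n² − 168n − 56mn − 12n⁴ + 6n³ + 2mn³    [distributive law]
= 548m³n − 80m³ − 96m⁴ + 182m²n² − 1246m²n + 512m² − 82mn³ − 483mn² + 874mn − 336m + 60n³ + 309n² − 168n − 12n⁴    [combine like terms]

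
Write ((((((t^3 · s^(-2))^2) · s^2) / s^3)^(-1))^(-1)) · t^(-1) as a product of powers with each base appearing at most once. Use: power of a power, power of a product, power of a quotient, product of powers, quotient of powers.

((((((t^3 · s^(-2))^2) · s^2) / s^3)^(-1))^(-1)) · t^(-1)
= (((((t^3 · s^(-2))^2) · s^2) / s^3)^1) · t^(-1)    [power of a power]
= (((((t^3 · s^(-2))^2) · s^2)^1) / ((s^3)^1)) · t^(-1)    [power of a quotient]
= (((((t^3 · s^(-2))^2)^1) · ((s^2)^1)) / ((s^3)^1)) · t^(-1)    [power of a product]
= ((((t^3 · s^(-2))^2) · ((s^2)^1)) / ((s^3)^1)) · t^(-1)    [power of a power]
= (((((t^3)^2) · ((s^(-2))^2)) · ((s^2)^1)) / ((s^3)^1)) · t^(-1)    [power of a product]
= (((t^6 · ((s^(-2))^2)) · ((s^2)^1)) / ((s^3)^1)) · t^(-1)    [power of a power]
= (((t^6 · s^(-4)) · ((s^2)^1)) / ((s^3)^1)) · t^(-1)    [power of a power]
= (((t^6 · s^(-4)) · s^2) / ((s^3)^1)) · t^(-1)    [power of a power]
= (((t^6 · s^(-4)) · s^2) / s^3) · t^(-1)    [power of a power]
= s^(-5)t^5    [quotient of powers; product of powers]

s^(-5)t^5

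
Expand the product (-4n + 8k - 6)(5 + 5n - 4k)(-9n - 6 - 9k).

(-4n + 8k - 6)(5 + 5n - 4k)(-9n - 6 - 9k)
= (-20n - 20n^2 + 16kn + 40k + 40kn - 32k^2 - 30 - 30n + 24k)(-9n - 6 - 9k)    [distributive law]
= (-50n - 20n^2 + 56kn + 64k - 32k^2 - 30)(-9n - 6 - 9k)    [combine like terms]
= 450n^2 + 300n + 450kn + 180n^3 + 120n^2 + 180kn^2 - 504kn^2 - 336kn - 504k^2n - 576kn - 384k - 576k^2 + 288k^2n + 192k^2 + 288k^3 + 270n + 180 + 270k    [distributive law]
= 570n^2 + 570n - 462kn + 180n^3 - 324kn^2 - 216k^2n - 114k - 384k^2 + 288k^3 + 180    [combine like terms]

570n^2 + 570n - 462kn + 180n^3 - 324kn^2 - 216k^2n - 114k - 384k^2 + 288k^3 + 180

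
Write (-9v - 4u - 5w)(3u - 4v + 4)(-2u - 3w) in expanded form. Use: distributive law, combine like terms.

(-9v - 4u - 5w)(3u - 4v + 4)(-2u - 3w)
= (-27uv + 36v^2 - 36v - 12u^2 + 16uv - 16u - 15uw + 20vw - 20w)(-2u - 3w)    [distributive law]
= (-11uv + 36v^2 - 36v - 12u^2 - 16u - 15uw + 20vw - 20w)(-2u - 3w)    [combine like terms]
= 22u^2v + 33uvw - 72uv^2 - 108v^2w + 72uv + 108vw + 24u^3 + 36u^2w + 32u^2 + 48uw + 30u^2w + 45uw^2 - 40uvw - 60vw^2 + 40uw + 60w^2    [distributive law]
= 22u^2v - 7uvw - 72uv^2 - 108v^2w + 72uv + 108vw + 24u^3 + 66u^2w + 32u^2 + 88uw + 45uw^2 - 60vw^2 + 60w^2    [combine like terms]

22u^2v - 7uvw - 72uv^2 - 108v^2w + 72uv + 108vw + 24u^3 + 66u^2w + 32u^2 + 88uw + 45uw^2 - 60vw^2 + 60w^2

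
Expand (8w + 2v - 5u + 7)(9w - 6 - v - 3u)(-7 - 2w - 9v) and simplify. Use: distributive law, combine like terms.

-534w² - 144w³ - 668vw² - 21w - 167vw - 86v²w + 465uw + 138uw² + 623uvw + 511v + 185v² + 18v³ - 74uv + 9uv² - 63u - 105u² - 30u²w - 135u²v + 294

(8w + 2v - 5u + 7)(9w - 6 - v - 3u)(-7 - 2w - 9v)
= (72w² - 48w - 8vw - 24uw + 18vw - 12v - 2v² - 6uv - 45uw + 30u + 5uv + 15u² + 63w - 42 - 7v - 21u)(-7 - 2w - 9v)    [distributive law]
= (72w² + 15w + 10vw - 69uw - 19v - 2v² - uv + 9u + 15u² - 42)(-7 - 2w - 9v)    [combine like terms]
= -504w² - 144w³ - 648vw² - 105w - 30w² - 135vw - 70vw - 20vw² - 90v²w + 483uw + 138uw² + 621uvw + 133v + 38vw + 171v² + 14v² + 4v²w + 18v³ + 7uv + 2uvw + 9uv² - 63u - 18uw - 81uv - 105u² - 30u²w - 135u²v + 294 + 84w + 378v    [distributive law]
= -534w² - 144w³ - 668vw² - 21w - 167vw - 86v²w + 465uw + 138uw² + 623uvw + 511v + 185v² + 18v³ - 74uv + 9uv² - 63u - 105u² - 30u²w - 135u²v + 294    [combine like terms]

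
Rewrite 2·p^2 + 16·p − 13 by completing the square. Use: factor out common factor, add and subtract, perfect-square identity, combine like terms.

2·p^2 + 16·p − 13
= 2(p^2 + 8·p) − 13    [factor out 2 from the p-terms]
= 2(p^2 + 8·p + 16 − 16) − 13    [add and subtract 16 inside the bracket]
= 2(p + 4)^2 − 32 − 13    [perfect-square identity]
= 2(p + 4)^2 − 45    [combine constants]

2(p + 4)^2 − 45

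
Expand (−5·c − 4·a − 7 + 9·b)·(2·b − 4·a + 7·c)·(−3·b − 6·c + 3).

−267·b^2·c − 213·b·c^2 + 390·b·c + 288·a·b·c + 48·a·c^2 − 192·a·c + 210·c^3 + 189·c^2 + 132·a·b^2 − 216·a·b − 48·a^2·b − 96·a^2·c + 48·a^2 + 96·b^2 − 42·b + 84·a − 147·c − 54·b^3

(−5·c − 4·a − 7 + 9·b)·(2·b − 4·a + 7·c)·(−3·b − 6·c + 3)
= (−10·b·c + 20·a·c − 35·c^2 − 8·a·b + 16·a^2 − 28·a·c − 14·b + 28·a − 49·c + 18·b^2 − 36·a·b + 63·b·c)·(−3·b − 6·c + 3)    [distributive law]
= (53·b·c − 8·a·c − 35·c^2 − 44·a·b + 16·a^2 − 14·b + 28·a − 49·c + 18·b^2)·(−3·b − 6·c + 3)    [combine like terms]
= −159·b^2·c − 318·b·c^2 + 159·b·c + 24·a·b·c + 48·a·c^2 − 24·a·c + 105·b·c^2 + 210·c^3 − 105·c^2 + 132·a·b^2 + 264·a·b·c − 132·a·b − 48·a^2·b − 96·a^2·c + 48·a^2 + 42·b^2 + 84·b·c − 42·b − 84·a·b − 168·a·c + 84·a + 147·b·c + 294·c^2 − 147·c − 54·b^3 − 108·b^2·c + 54·b^2    [distributive law]
= −267·b^2·c − 213·b·c^2 + 390·b·c + 288·a·b·c + 48·a·c^2 − 192·a·c + 210·c^3 + 189·c^2 + 132·a·b^2 − 216·a·b − 48·a^2·b − 96·a^2·c + 48·a^2 + 96·b^2 − 42·b + 84·a − 147·c − 54·b^3    [combine like terms]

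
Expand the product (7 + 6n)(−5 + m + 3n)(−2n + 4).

34n − 140 + 10mn + 28m + 90n^2 − 12mn^2 − 36n^3

(7 + 6n)(−5 + m + 3n)(−2n + 4)
= (−35 + 7m + 21n − 30n + 6mn + 18n^2)(−2n + 4)    [distributive law]
= (−35 + 7m − 9n + 6mn + 18n^2)(−2n + 4)    [combine like terms]
= 70n − 140 − 14mn + 28m + 18n^2 − 36n − 12mn^2 + 24mn − 36n^3 + 72n^2    [distributive law]
= 34n − 140 + 10mn + 28m + 90n^2 − 12mn^2 − 36n^3    [combine like terms]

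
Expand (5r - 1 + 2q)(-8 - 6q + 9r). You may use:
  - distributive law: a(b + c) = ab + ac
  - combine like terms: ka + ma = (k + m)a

-49r - 12qr + 45r^2 + 8 - 10q - 12q^2

(5r - 1 + 2q)(-8 - 6q + 9r)
= -40r - 30qr + 45r^2 + 8 + 6q - 9r - 16q - 12q^2 + 18qr    [distributive law]
= -49r - 12qr + 45r^2 + 8 - 10q - 12q^2    [combine like terms]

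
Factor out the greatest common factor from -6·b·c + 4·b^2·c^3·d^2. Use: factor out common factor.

2·b·c(-3 + 2·b·c^2·d^2)

-6·b·c + 4·b^2·c^3·d^2
= 2(-3·b·c + 2·b^2·c^3·d^2)    [factor out 2]
= 2·b·c(-3 + 2·b·c^2·d^2)    [factor out b·c]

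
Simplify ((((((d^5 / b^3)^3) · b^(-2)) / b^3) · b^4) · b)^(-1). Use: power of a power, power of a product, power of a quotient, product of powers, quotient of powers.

((((((d^5 / b^3)^3) · b^(-2)) / b^3) · b^4) · b)^(-1)
= ((((((d^5 / b^3)^3) · b^(-2)) / b^3) · b^4)^(-1)) · (b^(-1))    [power of a product]
= ((((((d^5 / b^3)^3) · b^(-2)) / b^3)^(-1)) · ((b^4)^(-1))) · (b^(-1))    [power of a product]
= ((((((d^5 / b^3)^3) · b^(-2))^(-1)) / ((b^3)^(-1))) · ((b^4)^(-1))) · (b^(-1))    [power of a quotient]
= ((((((d^5 / b^3)^3)^(-1)) · ((b^(-2))^(-1))) / ((b^3)^(-1))) · ((b^4)^(-1))) · (b^(-1))    [power of a product]
= (((((d^5 / b^3)^(-3)) · ((b^(-2))^(-1))) / ((b^3)^(-1))) · ((b^4)^(-1))) · (b^(-1))    [power of a power]
= ((((((d^5)^(-3)) / ((b^3)^(-3))) · ((b^(-2))^(-1))) / ((b^3)^(-1))) · ((b^4)^(-1))) · (b^(-1))    [power of a quotient]
= ((((d^(-15) / ((b^3)^(-3))) · ((b^(-2))^(-1))) / ((b^3)^(-1))) · ((b^4)^(-1))) · (b^(-1))    [power of a power]
= ((((d^(-15) / b^(-9)) · ((b^(-2))^(-1))) / ((b^3)^(-1))) · ((b^4)^(-1))) · (b^(-1))    [power of a power]
= ((((d^(-15) / b^(-9)) · b^2) / ((b^3)^(-1))) · ((b^4)^(-1))) · (b^(-1))    [power of a power]
= ((((d^(-15) / b^(-9)) · b^2) / b^(-3)) · ((b^4)^(-1))) · (b^(-1))    [power of a power]
= ((((d^(-15) / b^(-9)) · b^2) / b^(-3)) · b^(-4)) · (b^(-1))    [power of a power]
= b^9d^(-15)    [quotient of powers; product of powers]

b^9d^(-15)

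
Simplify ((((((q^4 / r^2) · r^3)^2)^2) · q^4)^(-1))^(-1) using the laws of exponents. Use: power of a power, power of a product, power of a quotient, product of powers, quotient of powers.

q^20r^4

((((((q^4 / r^2) · r^3)^2)^2) · q^4)^(-1))^(-1)
= (((((q^4 / r^2) · r^3)^2)^2) · q^4)^1    [power of a power]
= (((((q^4 / r^2) · r^3)^2)^2)^1) · ((q^4)^1)    [power of a product]
= ((((q^4 / r^2) · r^3)^2)^2) · ((q^4)^1)    [power of a power]
= (((q^4 / r^2) · r^3)^4) · ((q^4)^1)    [power of a power]
= (((q^4 / r^2)^4) · ((r^3)^4)) · ((q^4)^1)    [power of a product]
= ((((q^4)^4) / ((r^2)^4)) · ((r^3)^4)) · ((q^4)^1)    [power of a quotient]
= ((q^16 / ((r^2)^4)) · ((r^3)^4)) · ((q^4)^1)    [power of a power]
= ((q^16 / r^8) · ((r^3)^4)) · ((q^4)^1)    [power of a power]
= ((q^16 / r^8) · r^12) · ((q^4)^1)    [power of a power]
= ((q^16 / r^8) · r^12) · q^4    [power of a power]
= q^20r^4    [quotient of powers; product of powers]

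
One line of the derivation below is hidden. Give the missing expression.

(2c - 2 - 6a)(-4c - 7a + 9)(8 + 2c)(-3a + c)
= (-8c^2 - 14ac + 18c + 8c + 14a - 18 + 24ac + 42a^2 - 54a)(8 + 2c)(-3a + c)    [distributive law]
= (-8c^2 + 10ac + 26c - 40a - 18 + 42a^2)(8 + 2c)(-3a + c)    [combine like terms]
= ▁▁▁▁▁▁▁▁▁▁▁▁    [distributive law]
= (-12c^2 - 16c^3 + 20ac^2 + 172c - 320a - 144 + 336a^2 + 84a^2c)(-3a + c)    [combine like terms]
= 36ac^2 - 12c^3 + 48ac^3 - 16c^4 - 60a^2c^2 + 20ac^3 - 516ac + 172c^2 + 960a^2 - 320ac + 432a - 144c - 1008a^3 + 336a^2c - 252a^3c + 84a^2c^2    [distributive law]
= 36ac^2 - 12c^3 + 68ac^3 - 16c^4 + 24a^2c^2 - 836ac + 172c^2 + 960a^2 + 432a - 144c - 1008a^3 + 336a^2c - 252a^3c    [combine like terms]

Applying distributive law to the line above:

(-64c^2 - 16c^3 + 80ac + 20ac^2 + 208c + 52c^2 - 320a - 80ac - 144 - 36c + 336a^2 + 84a^2c)(-3a + c)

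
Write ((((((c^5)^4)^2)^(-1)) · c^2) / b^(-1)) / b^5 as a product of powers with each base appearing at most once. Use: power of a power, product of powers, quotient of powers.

b^(-4)·c^(-38)

((((((c^5)^4)^2)^(-1)) · c^2) / b^(-1)) / b^5
= (((((c^5)^4)^(-2)) · c^2) / b^(-1)) / b^5    [power of a power]
= ((((c^5)^(-8)) · c^2) / b^(-1)) / b^5    [power of a power]
= ((c^(-40) · c^2) / b^(-1)) / b^5    [power of a power]
= (c^(-38) / b^(-1)) / b^5    [product of powers]
= b^(-4)·c^(-38)    [quotient of powers; product of powers]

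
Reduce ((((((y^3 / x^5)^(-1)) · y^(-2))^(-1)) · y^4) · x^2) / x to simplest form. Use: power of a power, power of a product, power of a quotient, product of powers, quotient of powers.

((((((y^3 / x^5)^(-1)) · y^(-2))^(-1)) · y^4) · x^2) / x
= ((((((y^3 / x^5)^(-1))^(-1)) · ((y^(-2))^(-1))) · y^4) · x^2) / x    [power of a product]
= (((((y^3 / x^5)^1) · ((y^(-2))^(-1))) · y^4) · x^2) / x    [power of a power]
= ((((((y^3)^1) / ((x^5)^1)) · ((y^(-2))^(-1))) · y^4) · x^2) / x    [power of a quotient]
= ((((y^3 / ((x^5)^1)) · ((y^(-2))^(-1))) · y^4) · x^2) / x    [power of a power]
= ((((y^3 / x^5) · ((y^(-2))^(-1))) · y^4) · x^2) / x    [power of a power]
= ((((y^3 / x^5) · y^2) · y^4) · x^2) / x    [power of a power]
= x^(-4)y^9    [quotient of powers; product of powers]

x^(-4)y^9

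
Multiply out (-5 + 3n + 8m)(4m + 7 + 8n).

(-5 + 3n + 8m)(4m + 7 + 8n)
= -20m - 35 - 40n + 12mn + 21n + 24n² + 32m² + 56m + 64mn    [distributive law]
= 36m - 35 - 19n + 76mn + 24n² + 32m²    [combine like terms]

36m - 35 - 19n + 76mn + 24n² + 32m²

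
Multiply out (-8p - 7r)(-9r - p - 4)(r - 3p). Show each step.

-110pr^2 - 229p^2r - 24p^3 - 52pr - 96p^2 + 63r^3 + 28r^2

(-8p - 7r)(-9r - p - 4)(r - 3p)
= (72pr + 8p^2 + 32p + 63r^2 + 7pr + 28r)(r - 3p)    [distributive law]
= (79pr + 8p^2 + 32p + 63r^2 + 28r)(r - 3p)    [combine like terms]
= 79pr^2 - 237p^2r + 8p^2r - 24p^3 + 32pr - 96p^2 + 63r^3 - 189pr^2 + 28r^2 - 84pr    [distributive law]
= -110pr^2 - 229p^2r - 24p^3 - 52pr - 96p^2 + 63r^3 + 28r^2    [combine like terms]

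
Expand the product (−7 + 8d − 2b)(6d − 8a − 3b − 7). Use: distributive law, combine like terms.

(−7 + 8d − 2b)(6d − 8a − 3b − 7)
= −42d + 56a + 21b + 49 + 48d^2 − 64ad − 24bd − 56d − 12bd + 16ab + 6b^2 + 14b    [distributive law]
= −98d + 56a + 35b + 49 + 48d^2 − 64ad − 36bd + 16ab + 6b^2    [combine like terms]

−98d + 56a + 35b + 49 + 48d^2 − 64ad − 36bd + 16ab + 6b^2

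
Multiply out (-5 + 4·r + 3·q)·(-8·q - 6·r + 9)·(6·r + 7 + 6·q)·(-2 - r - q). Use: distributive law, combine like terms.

(-5 + 4·r + 3·q)·(-8·q - 6·r + 9)·(6·r + 7 + 6·q)·(-2 - r - q)
= (40·q + 30·r - 45 - 32·q·r - 24·r^2 + 36·r - 24·q^2 - 18·q·r + 27·q)·(6·r + 7 + 6·q)·(-2 - r - q)    [distributive law]
= (67·q + 66·r - 45 - 50·q·r - 24·r^2 - 24·q^2)·(6·r + 7 + 6·q)·(-2 - r - q)    [combine like terms]
= (402·q·r + 469·q + 402·q^2 + 396·r^2 + 462·r + 396·q·r - 270·r - 315 - 270·q - 300·q·r^2 - 350·q·r - 300·q^2·r - 144·r^3 - 168·r^2 - 144·q·r^2 - 144·q^2·r - 168·q^2 - 144·q^3)·(-2 - r - q)    [distributive law]
= (448·q·r + 199·q + 234·q^2 + 228·r^2 + 192·r - 315 - 444·q·r^2 - 444·q^2·r - 144·r^3 - 144·q^3)·(-2 - r - q)    [combine like terms]
= -896·q·r - 448·q·r^2 - 448·q^2·r - 398·q - 199·q·r - 199·q^2 - 468·q^2 - 234·q^2·r - 234·q^3 - 456·r^2 - 228·r^3 - 228·q·r^2 - 384·r - 192·r^2 - 192·q·r + 630 + 315·r + 315·q + 888·q·r^2 + 444·q·r^3 + 444·q^2·r^2 + 888·q^2·r + 444·q^2·r^2 + 444·q^3·r + 288·r^3 + 144·r^4 + 144·q·r^3 + 288·q^3 + 144·q^3·r + 144·q^4    [distributive law]
= -1287·q·r + 212·q·r^2 + 206·q^2·r - 83·q - 667·q^2 + 54·q^3 - 648·r^2 + 60·r^3 - 69·r + 630 + 588·q·r^3 + 888·q^2·r^2 + 588·q^3·r + 144·r^4 + 144·q^4    [combine like terms]

-1287·q·r + 212·q·r^2 + 206·q^2·r - 83·q - 667·q^2 + 54·q^3 - 648·r^2 + 60·r^3 - 69·r + 630 + 588·q·r^3 + 888·q^2·r^2 + 588·q^3·r + 144·r^4 + 144·q^4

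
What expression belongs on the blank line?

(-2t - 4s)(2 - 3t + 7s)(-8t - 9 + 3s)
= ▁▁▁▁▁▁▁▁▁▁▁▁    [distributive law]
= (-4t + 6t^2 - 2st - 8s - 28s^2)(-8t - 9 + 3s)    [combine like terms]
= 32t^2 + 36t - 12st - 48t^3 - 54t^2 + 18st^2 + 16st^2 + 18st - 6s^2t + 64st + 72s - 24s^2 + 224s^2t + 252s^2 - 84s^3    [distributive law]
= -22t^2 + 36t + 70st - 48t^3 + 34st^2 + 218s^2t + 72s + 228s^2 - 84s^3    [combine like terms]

Applying distributive law to the line above:

(-4t + 6t^2 - 14st - 8s + 12st - 28s^2)(-8t - 9 + 3s)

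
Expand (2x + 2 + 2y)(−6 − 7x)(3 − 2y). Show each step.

−78x + 10xy − 42x² + 28x²y − 36 − 12y + 24y² + 28xy²

(2x + 2 + 2y)(−6 − 7x)(3 − 2y)
= (−12x − 14x² − 12 − 14x − 12y − 14xy)(3 − 2y)    [distributive law]
= (−26x − 14x² − 12 − 12y − 14xy)(3 − 2y)    [combine like terms]
= −78x + 52xy − 42x² + 28x²y − 36 + 24y − 36y + 24y² − 42xy + 28xy²    [distributive law]
= −78x + 10xy − 42x² + 28x²y − 36 − 12y + 24y² + 28xy²    [combine like terms]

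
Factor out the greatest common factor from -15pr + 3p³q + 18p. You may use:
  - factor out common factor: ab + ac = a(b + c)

-15pr + 3p³q + 18p
= 3(-5pr + p³q + 6p)    [factor out 3]
= 3p(-5r + p²q + 6)    [factor out p]

3p(-5r + p²q + 6)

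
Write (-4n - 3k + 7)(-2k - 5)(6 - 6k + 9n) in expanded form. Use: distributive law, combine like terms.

-63kn + 6k^2n + 72kn^2 - 195n + 180n^2 + 30k^2 - 36k^3 + 216k - 210

(-4n - 3k + 7)(-2k - 5)(6 - 6k + 9n)
= (8kn + 20n + 6k^2 + 15k - 14k - 35)(6 - 6k + 9n)    [distributive law]
= (8kn + 20n + 6k^2 + k - 35)(6 - 6k + 9n)    [combine like terms]
= 48kn - 48k^2n + 72kn^2 + 120n - 120kn + 180n^2 + 36k^2 - 36k^3 + 54k^2n + 6k - 6k^2 + 9kn - 210 + 210k - 315n    [distributive law]
= -63kn + 6k^2n + 72kn^2 - 195n + 180n^2 + 30k^2 - 36k^3 + 216k - 210    [combine like terms]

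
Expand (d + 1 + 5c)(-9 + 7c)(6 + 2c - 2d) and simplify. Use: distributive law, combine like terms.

-36d + 100cd + 18d^2 - 56c^2d - 14cd^2 - 54 - 246c + 134c^2 + 70c^3

(d + 1 + 5c)(-9 + 7c)(6 + 2c - 2d)
= (-9d + 7cd - 9 + 7c - 45c + 35c^2)(6 + 2c - 2d)    [distributive law]
= (-9d + 7cd - 9 - 38c + 35c^2)(6 + 2c - 2d)    [combine like terms]
= -54d - 18cd + 18d^2 + 42cd + 14c^2d - 14cd^2 - 54 - 18c + 18d - 228c - 76c^2 + 76cd + 210c^2 + 70c^3 - 70c^2d    [distributive law]
= -36d + 100cd + 18d^2 - 56c^2d - 14cd^2 - 54 - 246c + 134c^2 + 70c^3    [combine like terms]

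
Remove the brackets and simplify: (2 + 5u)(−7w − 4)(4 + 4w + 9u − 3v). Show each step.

(2 + 5u)(−7w − 4)(4 + 4w + 9u − 3v)
= (−14w − 8 − 35uw − 20u)(4 + 4w + 9u − 3v)    [distributive law]
= −56w − 56w^2 − 126uw + 42vw − 32 − 32w − 72u + 24v − 140uw − 140uw^2 − 315u^2w + 105uvw − 80u − 80uw − 180u^2 + 60uv    [distributive law]
= −88w − 56w^2 − 346uw + 42vw − 32 − 152u + 24v − 140uw^2 − 315u^2w + 105uvw − 180u^2 + 60uv    [combine like terms]

−88w − 56w^2 − 346uw + 42vw − 32 − 152u + 24v − 140uw^2 − 315u^2w + 105uvw − 180u^2 + 60uv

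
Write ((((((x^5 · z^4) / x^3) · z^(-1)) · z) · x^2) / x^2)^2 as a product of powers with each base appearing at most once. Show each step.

((((((x^5 · z^4) / x^3) · z^(-1)) · z) · x^2) / x^2)^2
= ((((((x^5 · z^4) / x^3) · z^(-1)) · z) · x^2)^2) / ((x^2)^2)    [power of a quotient]
= ((((((x^5 · z^4) / x^3) · z^(-1)) · z)^2) · ((x^2)^2)) / ((x^2)^2)    [power of a product]
= ((((((x^5 · z^4) / x^3) · z^(-1))^2) · (z^2)) · ((x^2)^2)) / ((x^2)^2)    [power of a product]
= ((((((x^5 · z^4) / x^3)^2) · ((z^(-1))^2)) · (z^2)) · ((x^2)^2)) / ((x^2)^2)    [power of a product]
= ((((((x^5 · z^4)^2) / ((x^3)^2)) · ((z^(-1))^2)) · (z^2)) · ((x^2)^2)) / ((x^2)^2)    [power of a quotient]
= (((((((x^5)^2) · ((z^4)^2)) / ((x^3)^2)) · ((z^(-1))^2)) · (z^2)) · ((x^2)^2)) / ((x^2)^2)    [power of a product]
= (((((x^10 · ((z^4)^2)) / ((x^3)^2)) · ((z^(-1))^2)) · (z^2)) · ((x^2)^2)) / ((x^2)^2)    [power of a power]
= (((((x^10 · z^8) / ((x^3)^2)) · ((z^(-1))^2)) · (z^2)) · ((x^2)^2)) / ((x^2)^2)    [power of a power]
= (((((x^10 · z^8) / x^6) · ((z^(-1))^2)) · (z^2)) · ((x^2)^2)) / ((x^2)^2)    [power of a power]
= (((((x^10 · z^8) / x^6) · z^(-2)) · (z^2)) · ((x^2)^2)) / ((x^2)^2)    [power of a power]
= (((((x^10 · z^8) / x^6) · z^(-2)) · z^2) · x^4) / ((x^2)^2)    [power of a power]
= (((((x^10 · z^8) / x^6) · z^(-2)) · z^2) · x^4) / x^4    [power of a power]
= x^4z^8    [quotient of powers; product of powers]

x^4z^8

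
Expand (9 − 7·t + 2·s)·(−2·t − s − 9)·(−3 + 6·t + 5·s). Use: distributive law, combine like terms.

−621·t + 228·t² + 54·s·t − 324·s − 129·s² + 243 + 84·t³ + 88·s·t² + 3·s²·t − 10·s³

(9 − 7·t + 2·s)·(−2·t − s − 9)·(−3 + 6·t + 5·s)
= (−18·t − 9·s − 81 + 14·t² + 7·s·t + 63·t − 4·s·t − 2·s² − 18·s)·(−3 + 6·t + 5·s)    [distributive law]
= (45·t − 27·s − 81 + 14·t² + 3·s·t − 2·s²)·(−3 + 6·t + 5·s)    [combine like terms]
= −135·t + 270·t² + 225·s·t + 81·s − 162·s·t − 135·s² + 243 − 486·t − 405·s − 42·t² + 84·t³ + 70·s·t² − 9·s·t + 18·s·t² + 15·s²·t + 6·s² − 12·s²·t − 10·s³    [distributive law]
= −621·t + 228·t² + 54·s·t − 324·s − 129·s² + 243 + 84·t³ + 88·s·t² + 3·s²·t − 10·s³    [combine like terms]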